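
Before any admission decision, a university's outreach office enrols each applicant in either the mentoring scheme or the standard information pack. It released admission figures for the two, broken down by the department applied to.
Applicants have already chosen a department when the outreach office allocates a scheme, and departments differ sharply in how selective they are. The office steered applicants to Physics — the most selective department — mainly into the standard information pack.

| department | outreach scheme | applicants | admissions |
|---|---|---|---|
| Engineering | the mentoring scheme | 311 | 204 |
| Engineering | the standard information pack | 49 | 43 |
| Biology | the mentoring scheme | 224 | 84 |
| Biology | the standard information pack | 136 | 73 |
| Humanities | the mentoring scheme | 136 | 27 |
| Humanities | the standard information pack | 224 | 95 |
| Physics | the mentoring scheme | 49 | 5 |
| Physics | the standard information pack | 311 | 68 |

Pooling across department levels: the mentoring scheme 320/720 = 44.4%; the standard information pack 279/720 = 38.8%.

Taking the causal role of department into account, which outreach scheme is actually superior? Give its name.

The department-specific comparison favours the standard information pack throughout, but the pooled figures favour the mentoring scheme. The question is whether to condition on department.
Department satisfies the back-door criterion: it is not a descendant of the outreach scheme, and it blocks the spurious path from outreach scheme to outcome. Adjusting for it (i.e., using the within-department rates) gives the causal effect.
Within each level — Engineering: 65.6% vs 87.8%; Biology: 37.5% vs 53.7%; Humanities: 19.9% vs 42.4%; Physics: 10.2% vs 21.9% — the standard information pack is higher every time.

the standard information pack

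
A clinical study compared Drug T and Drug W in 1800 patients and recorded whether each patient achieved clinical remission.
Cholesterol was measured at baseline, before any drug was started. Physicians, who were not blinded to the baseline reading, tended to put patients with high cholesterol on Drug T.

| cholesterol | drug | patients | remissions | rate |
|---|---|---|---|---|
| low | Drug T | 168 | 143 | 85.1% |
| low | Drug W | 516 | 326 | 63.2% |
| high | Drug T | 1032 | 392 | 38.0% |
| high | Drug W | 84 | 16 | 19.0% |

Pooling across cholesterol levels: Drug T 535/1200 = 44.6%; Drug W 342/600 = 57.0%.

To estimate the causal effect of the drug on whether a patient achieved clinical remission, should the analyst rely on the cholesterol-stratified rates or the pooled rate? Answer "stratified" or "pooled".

stratified

The stratified and pooled comparisons disagree (Drug T wins within each cholesterol; Drug W wins overall), so the answer turns on the causal role of cholesterol.
Here cholesterol is a common cause — it drives both which drug a case falls under and the outcome. The crude comparison mixes populations; the stratum-specific rates are the causally relevant ones.
Within each level — low: 85.1% vs 63.2%; high: 38.0% vs 19.0% — Drug T is higher every time.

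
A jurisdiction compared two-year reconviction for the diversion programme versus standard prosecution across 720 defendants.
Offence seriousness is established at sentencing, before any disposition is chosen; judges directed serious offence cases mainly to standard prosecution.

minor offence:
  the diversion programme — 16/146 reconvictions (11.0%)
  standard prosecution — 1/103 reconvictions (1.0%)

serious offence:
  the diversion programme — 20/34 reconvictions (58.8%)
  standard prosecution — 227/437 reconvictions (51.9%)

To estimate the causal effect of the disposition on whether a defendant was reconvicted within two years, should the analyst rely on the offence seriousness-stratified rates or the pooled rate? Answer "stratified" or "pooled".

The imbalance in offence seriousness arose from how defendants were allocated, not from anything the disposition did; and offence seriousness independently affects the outcome. The pooled gap is confounded — condition on offence seriousness.
Within each level — minor offence: 11.0% vs 1.0%; serious offence: 58.8% vs 51.9% — standard prosecution is lower every time.

stratified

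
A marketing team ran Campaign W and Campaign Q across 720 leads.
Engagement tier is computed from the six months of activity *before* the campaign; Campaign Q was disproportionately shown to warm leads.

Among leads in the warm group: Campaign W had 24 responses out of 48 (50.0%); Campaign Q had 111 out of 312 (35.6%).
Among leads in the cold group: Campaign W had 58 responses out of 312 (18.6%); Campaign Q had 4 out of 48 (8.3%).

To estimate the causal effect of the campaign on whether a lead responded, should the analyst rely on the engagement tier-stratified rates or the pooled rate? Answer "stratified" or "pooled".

Nothing the campaign does changes engagement tier; the imbalance is an allocation artefact. With engagement tier also predicting the outcome, the pooled figure is confounded, and the within-stratum comparison is the causal one.
Within each level — warm: 50.0% vs 35.6%; cold: 18.6% vs 8.3% — Campaign W is higher every time.

stratified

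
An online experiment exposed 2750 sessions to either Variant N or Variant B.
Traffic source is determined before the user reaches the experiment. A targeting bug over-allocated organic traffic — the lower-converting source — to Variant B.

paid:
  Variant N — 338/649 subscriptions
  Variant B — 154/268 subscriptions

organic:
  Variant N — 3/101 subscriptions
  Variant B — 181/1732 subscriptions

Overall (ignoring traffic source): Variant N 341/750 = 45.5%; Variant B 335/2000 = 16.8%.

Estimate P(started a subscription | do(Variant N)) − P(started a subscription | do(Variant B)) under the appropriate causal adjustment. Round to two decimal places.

Within every traffic source level Variant B has the higher rate, yet pooled Variant N does — Simpson's reversal.
The imbalance in traffic source arose from how sessions were allocated, not from anything the variant did; and traffic source independently affects the outcome. The pooled gap is confounded — condition on traffic source.
Adjusting over the population distribution of traffic source: 0.333·(0.521−0.575) + 0.667·(0.030−0.105) = -0.068.

-0.07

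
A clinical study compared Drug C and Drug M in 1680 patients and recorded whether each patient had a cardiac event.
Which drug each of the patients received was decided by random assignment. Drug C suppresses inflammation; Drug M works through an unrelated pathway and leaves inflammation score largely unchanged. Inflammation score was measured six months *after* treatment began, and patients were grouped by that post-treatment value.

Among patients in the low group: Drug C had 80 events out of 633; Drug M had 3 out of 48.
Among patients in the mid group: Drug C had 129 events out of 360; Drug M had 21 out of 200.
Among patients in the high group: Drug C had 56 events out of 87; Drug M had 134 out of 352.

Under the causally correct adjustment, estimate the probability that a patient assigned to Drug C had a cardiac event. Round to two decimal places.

The distribution of inflammation score is itself part of what the drug does — it is an intermediate outcome. Holding it fixed would remove that part of the effect; the total effect is the pooled difference.
So P(outcome | do(Drug C)) is just the pooled rate for Drug C: 265/1080 = 0.245.

0.25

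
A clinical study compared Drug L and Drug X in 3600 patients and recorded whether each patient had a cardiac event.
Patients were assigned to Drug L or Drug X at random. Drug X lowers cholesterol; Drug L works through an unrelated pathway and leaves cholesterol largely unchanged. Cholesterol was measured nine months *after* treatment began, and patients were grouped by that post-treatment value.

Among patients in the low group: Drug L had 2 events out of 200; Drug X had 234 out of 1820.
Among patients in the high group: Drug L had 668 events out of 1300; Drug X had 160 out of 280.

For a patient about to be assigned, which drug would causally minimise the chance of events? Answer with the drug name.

Drug X

Cholesterol is downstream of the drug. One should not condition on a consequence of treatment, so the overall rates are the right comparison.
Pooled: Drug L 44.7% vs Drug X 18.8%; Drug X is lower overall.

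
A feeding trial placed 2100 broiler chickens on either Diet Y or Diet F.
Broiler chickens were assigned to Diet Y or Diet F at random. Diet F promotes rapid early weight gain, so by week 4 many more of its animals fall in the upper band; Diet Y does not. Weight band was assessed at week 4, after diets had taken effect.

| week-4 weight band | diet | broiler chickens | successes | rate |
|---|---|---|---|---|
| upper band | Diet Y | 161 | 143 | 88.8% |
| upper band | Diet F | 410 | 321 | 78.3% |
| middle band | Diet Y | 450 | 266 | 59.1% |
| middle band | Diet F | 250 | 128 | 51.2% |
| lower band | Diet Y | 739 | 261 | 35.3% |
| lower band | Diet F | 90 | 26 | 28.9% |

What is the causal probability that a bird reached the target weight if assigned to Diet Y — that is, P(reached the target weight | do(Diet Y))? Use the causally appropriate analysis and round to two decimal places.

Stratifying would compare diets among broiler chickens the diets themselves sorted into week-4 weight band groups — a form of selection on an intermediate. The unconditioned pooled rates give the total causal effect.
So P(outcome | do(Diet Y)) is just the pooled rate for Diet Y: 670/1350 = 0.496.

0.50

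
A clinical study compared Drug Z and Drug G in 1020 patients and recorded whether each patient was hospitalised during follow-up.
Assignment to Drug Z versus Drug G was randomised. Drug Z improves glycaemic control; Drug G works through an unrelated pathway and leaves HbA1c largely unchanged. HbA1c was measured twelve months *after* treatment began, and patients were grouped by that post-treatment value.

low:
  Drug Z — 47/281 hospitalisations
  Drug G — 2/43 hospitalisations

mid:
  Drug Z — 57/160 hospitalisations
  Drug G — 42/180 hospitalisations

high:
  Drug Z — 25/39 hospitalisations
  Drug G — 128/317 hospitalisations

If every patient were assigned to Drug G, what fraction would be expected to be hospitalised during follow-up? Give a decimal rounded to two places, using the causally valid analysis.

0.32

Stratifying would compare drugs among patients the drugs themselves sorted into HbA1c groups — a form of selection on an intermediate. The unconditioned pooled rates give the total causal effect.
So P(outcome | do(Drug G)) is just the pooled rate for Drug G: 172/540 = 0.319.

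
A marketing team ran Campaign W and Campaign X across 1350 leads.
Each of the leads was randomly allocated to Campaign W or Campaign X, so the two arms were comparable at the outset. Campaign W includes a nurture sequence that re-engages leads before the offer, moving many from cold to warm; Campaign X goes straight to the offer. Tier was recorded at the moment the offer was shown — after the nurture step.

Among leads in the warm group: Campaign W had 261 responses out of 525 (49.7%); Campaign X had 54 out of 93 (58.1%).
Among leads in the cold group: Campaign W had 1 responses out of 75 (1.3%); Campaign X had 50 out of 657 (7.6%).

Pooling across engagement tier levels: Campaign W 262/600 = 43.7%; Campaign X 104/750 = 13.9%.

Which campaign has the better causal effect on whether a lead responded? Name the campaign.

Within every engagement tier level Campaign X has the higher rate, yet pooled Campaign W does — Simpson's reversal.
The distribution of engagement tier is itself part of what the campaign does — it is an intermediate outcome. Holding it fixed would remove that part of the effect; the total effect is the pooled difference.
Pooled: Campaign W 43.7% vs Campaign X 13.9%; Campaign W is higher overall.

Campaign W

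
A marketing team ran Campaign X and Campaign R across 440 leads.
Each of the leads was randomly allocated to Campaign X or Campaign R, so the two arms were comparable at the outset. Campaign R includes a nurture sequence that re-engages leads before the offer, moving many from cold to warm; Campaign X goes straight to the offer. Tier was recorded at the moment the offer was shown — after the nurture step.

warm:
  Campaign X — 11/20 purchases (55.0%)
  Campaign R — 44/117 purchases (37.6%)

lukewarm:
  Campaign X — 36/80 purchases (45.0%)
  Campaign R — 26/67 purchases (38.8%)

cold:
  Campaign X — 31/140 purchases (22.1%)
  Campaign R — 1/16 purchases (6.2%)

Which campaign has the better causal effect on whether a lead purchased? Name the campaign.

The stratified and pooled comparisons disagree (Campaign X wins within each engagement tier; Campaign R wins overall), so the answer turns on the causal role of engagement tier.
Stratifying would compare campaigns among leads the campaigns themselves sorted into engagement tier groups — a form of selection on an intermediate. The unconditioned pooled rates give the total causal effect.
Pooled: Campaign X 32.5% vs Campaign R 35.5%; Campaign R is higher overall.

Campaign R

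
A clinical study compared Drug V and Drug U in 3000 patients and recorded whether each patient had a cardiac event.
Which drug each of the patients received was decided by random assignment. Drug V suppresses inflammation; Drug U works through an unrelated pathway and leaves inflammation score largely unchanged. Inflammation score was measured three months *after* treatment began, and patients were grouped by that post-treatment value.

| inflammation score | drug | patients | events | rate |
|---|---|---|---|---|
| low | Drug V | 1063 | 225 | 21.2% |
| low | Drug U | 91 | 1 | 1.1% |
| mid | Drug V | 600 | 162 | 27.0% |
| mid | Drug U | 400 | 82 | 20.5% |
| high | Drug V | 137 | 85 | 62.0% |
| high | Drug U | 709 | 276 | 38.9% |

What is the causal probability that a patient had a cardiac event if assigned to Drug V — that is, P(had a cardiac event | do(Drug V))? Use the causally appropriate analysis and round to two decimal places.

0.26

Stratifying would compare drugs among patients the drugs themselves sorted into inflammation score groups — a form of selection on an intermediate. The unconditioned pooled rates give the total causal effect.
So P(outcome | do(Drug V)) is just the pooled rate for Drug V: 472/1800 = 0.262.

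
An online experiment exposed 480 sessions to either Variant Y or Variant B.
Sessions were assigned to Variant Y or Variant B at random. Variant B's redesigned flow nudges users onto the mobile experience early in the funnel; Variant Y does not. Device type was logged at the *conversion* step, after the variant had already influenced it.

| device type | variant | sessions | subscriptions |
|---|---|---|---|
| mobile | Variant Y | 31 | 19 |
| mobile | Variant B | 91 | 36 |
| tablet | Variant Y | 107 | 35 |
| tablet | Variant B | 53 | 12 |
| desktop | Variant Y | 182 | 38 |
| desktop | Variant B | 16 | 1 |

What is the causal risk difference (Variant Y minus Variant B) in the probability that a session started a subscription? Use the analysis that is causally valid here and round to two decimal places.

Device type is recorded after the variant and is itself shifted by it — it sits on the causal path from variant to outcome. Conditioning on a mediator would strip out part of the effect we want; the pooled comparison gives the total causal effect.
The causal difference is the pooled difference: 0.287 − 0.306 = -0.019.

-0.02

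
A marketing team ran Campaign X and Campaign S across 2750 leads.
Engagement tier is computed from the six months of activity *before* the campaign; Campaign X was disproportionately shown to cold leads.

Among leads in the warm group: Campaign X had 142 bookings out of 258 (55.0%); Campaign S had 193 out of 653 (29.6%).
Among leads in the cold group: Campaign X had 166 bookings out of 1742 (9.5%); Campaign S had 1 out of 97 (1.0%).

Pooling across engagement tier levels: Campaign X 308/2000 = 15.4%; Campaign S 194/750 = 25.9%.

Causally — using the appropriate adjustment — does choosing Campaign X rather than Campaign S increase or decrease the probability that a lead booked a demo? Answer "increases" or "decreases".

increases

The stratified and pooled comparisons disagree (Campaign X wins within each engagement tier; Campaign S wins overall), so the answer turns on the causal role of engagement tier.
Here engagement tier is a common cause — it drives both which campaign a case falls under and the outcome. The crude comparison mixes populations; the stratum-specific rates are the causally relevant ones.
Within each level — warm: 55.0% vs 29.6%; cold: 9.5% vs 1.0% — Campaign X is higher every time.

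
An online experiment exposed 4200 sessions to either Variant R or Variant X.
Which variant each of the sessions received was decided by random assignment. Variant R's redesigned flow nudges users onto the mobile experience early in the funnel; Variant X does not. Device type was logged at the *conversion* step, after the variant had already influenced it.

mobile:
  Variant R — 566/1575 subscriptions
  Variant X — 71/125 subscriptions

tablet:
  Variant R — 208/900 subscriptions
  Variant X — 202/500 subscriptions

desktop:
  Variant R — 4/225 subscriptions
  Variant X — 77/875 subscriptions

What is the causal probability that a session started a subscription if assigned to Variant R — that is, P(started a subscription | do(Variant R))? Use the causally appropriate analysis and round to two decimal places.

Because the variant influences device type, device type is a post-treatment mediator, not a confounder. Stratifying on it would bias the estimate; the causal effect is the crude pooled difference.
So P(outcome | do(Variant R)) is just the pooled rate for Variant R: 778/2700 = 0.288.

0.29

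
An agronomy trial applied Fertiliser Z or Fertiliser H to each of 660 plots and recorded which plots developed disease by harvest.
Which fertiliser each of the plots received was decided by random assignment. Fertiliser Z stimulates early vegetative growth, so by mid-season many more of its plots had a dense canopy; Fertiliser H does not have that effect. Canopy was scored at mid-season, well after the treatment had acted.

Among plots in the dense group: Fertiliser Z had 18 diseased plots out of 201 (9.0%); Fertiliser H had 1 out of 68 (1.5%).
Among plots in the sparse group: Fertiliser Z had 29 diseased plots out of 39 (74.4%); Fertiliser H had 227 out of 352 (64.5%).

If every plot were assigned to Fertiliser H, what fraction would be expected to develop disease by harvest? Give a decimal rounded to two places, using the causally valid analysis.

0.54

The distribution of mid-season canopy is itself part of what the fertiliser does — it is an intermediate outcome. Holding it fixed would remove that part of the effect; the total effect is the pooled difference.
So P(outcome | do(Fertiliser H)) is just the pooled rate for Fertiliser H: 228/420 = 0.543.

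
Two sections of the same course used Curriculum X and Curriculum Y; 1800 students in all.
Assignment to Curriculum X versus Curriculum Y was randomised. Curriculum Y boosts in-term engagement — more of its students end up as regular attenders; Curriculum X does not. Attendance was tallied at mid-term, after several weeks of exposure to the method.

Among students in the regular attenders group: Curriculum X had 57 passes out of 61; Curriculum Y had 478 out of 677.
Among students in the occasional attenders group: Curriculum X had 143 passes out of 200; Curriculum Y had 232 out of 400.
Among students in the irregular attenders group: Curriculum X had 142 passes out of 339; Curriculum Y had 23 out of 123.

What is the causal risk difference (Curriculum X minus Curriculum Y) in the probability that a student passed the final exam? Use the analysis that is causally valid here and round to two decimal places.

Because the teaching method influences mid-term attendance, mid-term attendance is a post-treatment mediator, not a confounder. Stratifying on it would bias the estimate; the causal effect is the crude pooled difference.
The causal difference is the pooled difference: 0.570 − 0.611 = -0.041.

-0.04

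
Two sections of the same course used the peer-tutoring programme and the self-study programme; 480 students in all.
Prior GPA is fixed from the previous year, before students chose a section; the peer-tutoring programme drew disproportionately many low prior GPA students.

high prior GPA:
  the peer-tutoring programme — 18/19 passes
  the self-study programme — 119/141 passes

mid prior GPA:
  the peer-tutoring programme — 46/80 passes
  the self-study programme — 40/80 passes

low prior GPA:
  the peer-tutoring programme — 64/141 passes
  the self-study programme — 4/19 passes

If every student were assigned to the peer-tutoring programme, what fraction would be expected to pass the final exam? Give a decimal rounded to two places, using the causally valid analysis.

Since prior GPA band is a pre-existing factor (not a product of the teaching method) and it affects the outcome on its own, it is a confounder. The stratified rates, not the pooled rate, identify the causal effect.
Standardising the peer-tutoring programme to the population prior GPA band mix: 0.333·18/19 + 0.333·46/80 + 0.333·64/141 = 0.659.

0.66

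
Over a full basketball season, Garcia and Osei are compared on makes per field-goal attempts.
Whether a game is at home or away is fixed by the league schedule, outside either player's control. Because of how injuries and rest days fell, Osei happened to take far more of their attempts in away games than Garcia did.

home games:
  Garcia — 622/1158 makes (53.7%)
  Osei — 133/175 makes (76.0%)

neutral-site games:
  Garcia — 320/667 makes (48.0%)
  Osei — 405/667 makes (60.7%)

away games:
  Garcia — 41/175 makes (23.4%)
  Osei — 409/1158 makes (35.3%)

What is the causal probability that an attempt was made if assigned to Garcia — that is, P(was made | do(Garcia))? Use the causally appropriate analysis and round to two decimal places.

0.42

Here game venue is a common cause — it drives both which player a case falls under and the outcome. The crude comparison mixes populations; the stratum-specific rates are the causally relevant ones.
Standardising Garcia to the population game venue mix: 0.333·622/1158 + 0.334·320/667 + 0.333·41/175 = 0.417.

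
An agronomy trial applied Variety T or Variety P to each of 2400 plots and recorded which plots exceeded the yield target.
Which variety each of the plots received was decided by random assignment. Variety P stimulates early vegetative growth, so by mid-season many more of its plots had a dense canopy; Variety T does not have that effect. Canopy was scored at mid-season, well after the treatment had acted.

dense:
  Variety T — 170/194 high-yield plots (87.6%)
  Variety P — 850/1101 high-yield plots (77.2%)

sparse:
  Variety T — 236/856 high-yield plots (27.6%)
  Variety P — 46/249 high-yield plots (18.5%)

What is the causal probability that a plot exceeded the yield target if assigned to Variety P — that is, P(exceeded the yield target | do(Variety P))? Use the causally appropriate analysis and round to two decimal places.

Mid-season canopy is downstream of the variety. One should not condition on a consequence of treatment, so the overall rates are the right comparison.
So P(outcome | do(Variety P)) is just the pooled rate for Variety P: 896/1350 = 0.664.

0.66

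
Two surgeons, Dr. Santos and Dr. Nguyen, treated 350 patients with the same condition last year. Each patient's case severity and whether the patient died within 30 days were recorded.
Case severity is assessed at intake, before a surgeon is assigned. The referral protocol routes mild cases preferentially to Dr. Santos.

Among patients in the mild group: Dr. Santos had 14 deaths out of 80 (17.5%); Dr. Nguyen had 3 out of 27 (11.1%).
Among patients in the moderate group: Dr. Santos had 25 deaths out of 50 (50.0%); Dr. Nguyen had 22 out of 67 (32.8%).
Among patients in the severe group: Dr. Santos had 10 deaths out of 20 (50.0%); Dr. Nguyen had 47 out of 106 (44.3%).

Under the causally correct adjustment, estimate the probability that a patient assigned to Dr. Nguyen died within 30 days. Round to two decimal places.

Within every case severity level Dr. Nguyen has the lower rate, yet pooled Dr. Santos does — Simpson's reversal.
Case severity is set before the surgeon has any effect — it is not caused by the surgeon — and it independently drives the outcome. That makes it a confounder, so the causal comparison is within case severity levels.
Standardising Dr. Nguyen to the population case severity mix: 0.306·3/27 + 0.334·22/67 + 0.360·47/106 = 0.303.

0.30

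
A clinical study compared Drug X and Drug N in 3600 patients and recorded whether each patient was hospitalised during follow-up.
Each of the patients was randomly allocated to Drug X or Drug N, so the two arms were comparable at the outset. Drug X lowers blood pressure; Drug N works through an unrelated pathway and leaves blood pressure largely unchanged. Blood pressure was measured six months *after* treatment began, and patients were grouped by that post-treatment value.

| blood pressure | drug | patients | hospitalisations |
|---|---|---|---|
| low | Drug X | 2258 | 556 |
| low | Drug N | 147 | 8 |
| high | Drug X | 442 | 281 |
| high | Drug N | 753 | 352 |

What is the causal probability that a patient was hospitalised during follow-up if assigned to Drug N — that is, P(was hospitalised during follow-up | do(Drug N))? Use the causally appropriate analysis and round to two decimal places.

0.40

Drug N is lower inside every blood pressure stratum but Drug X is lower in aggregate. Whether to stratify depends on how blood pressure relates to the drug.
Blood pressure is downstream of the drug. One should not condition on a consequence of treatment, so the overall rates are the right comparison.
So P(outcome | do(Drug N)) is just the pooled rate for Drug N: 360/900 = 0.400.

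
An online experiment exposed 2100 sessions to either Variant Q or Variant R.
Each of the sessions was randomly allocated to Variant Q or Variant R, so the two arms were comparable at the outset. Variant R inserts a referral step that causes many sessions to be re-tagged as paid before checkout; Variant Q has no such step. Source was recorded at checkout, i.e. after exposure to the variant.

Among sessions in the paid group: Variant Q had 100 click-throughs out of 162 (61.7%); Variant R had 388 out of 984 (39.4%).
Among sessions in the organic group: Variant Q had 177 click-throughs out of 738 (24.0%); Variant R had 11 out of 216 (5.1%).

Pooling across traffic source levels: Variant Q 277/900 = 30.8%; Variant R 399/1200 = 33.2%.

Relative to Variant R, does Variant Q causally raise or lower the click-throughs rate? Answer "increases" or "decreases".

Within every traffic source level Variant Q has the higher rate, yet pooled Variant R does — Simpson's reversal.
Stratifying would compare variants among sessions the variants themselves sorted into traffic source groups — a form of selection on an intermediate. The unconditioned pooled rates give the total causal effect.
Pooled: Variant Q 30.8% vs Variant R 33.2%; Variant R is higher overall.

decreases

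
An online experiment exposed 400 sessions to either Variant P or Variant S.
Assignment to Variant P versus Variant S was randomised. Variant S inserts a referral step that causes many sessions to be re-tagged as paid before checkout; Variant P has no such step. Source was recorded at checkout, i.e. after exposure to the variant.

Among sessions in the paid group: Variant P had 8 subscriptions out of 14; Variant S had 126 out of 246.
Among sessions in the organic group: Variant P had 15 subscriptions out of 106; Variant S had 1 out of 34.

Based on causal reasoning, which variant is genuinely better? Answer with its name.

Variant S

Traffic source here is a post-treatment variable shaped by the variant; conditioning on it would introduce bias rather than remove it. The overall comparison is the causal one.
Pooled: Variant P 19.2% vs Variant S 45.4%; Variant S is higher overall.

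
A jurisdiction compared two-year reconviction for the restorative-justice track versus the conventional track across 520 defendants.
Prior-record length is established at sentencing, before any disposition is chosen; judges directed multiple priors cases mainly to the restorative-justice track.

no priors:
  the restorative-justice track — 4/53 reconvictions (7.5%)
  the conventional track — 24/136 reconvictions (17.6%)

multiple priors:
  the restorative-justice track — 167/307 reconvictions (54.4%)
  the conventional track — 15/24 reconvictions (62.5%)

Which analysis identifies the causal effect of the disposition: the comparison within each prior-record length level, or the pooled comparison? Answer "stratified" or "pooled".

Prior-record length differs across dispositions for reasons unrelated to any effect of the disposition itself, and it separately predicts the outcome — a classic confounder. We must compare within prior-record length levels.
Within each level — no priors: 7.5% vs 17.6%; multiple priors: 54.4% vs 62.5% — the restorative-justice track is lower every time.

stratified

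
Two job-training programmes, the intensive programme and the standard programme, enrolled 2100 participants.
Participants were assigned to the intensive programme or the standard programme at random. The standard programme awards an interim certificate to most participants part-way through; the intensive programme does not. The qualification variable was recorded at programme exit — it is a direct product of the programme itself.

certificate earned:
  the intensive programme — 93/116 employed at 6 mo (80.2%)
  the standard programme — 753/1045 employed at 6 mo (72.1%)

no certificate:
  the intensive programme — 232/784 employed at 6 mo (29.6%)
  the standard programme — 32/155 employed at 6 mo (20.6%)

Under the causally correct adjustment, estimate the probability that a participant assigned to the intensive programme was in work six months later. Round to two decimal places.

0.36

Qualification attained during the programme lies on the pathway programme → qualification attained during the programme → outcome, so adjusting for it blocks the indirect effect. For the total causal effect of programme, use the unadjusted pooled rates.
So P(outcome | do(the intensive programme)) is just the pooled rate for the intensive programme: 325/900 = 0.361.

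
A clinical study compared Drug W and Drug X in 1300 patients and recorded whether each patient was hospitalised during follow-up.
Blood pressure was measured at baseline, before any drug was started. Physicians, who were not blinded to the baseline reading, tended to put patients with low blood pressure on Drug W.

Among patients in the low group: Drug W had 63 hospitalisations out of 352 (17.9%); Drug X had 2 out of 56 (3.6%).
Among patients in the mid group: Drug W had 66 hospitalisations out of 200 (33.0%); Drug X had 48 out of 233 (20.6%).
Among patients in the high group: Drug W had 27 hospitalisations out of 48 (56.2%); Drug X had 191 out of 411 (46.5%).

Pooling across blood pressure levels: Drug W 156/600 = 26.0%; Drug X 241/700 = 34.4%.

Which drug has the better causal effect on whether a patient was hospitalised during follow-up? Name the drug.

Drug X is lower inside every blood pressure stratum but Drug W is lower in aggregate. Whether to stratify depends on how blood pressure relates to the drug.
Since blood pressure is a pre-existing factor (not a product of the drug) and it affects the outcome on its own, it is a confounder. The stratified rates, not the pooled rate, identify the causal effect.
Within each level — low: 17.9% vs 3.6%; mid: 33.0% vs 20.6%; high: 56.2% vs 46.5% — Drug X is lower every time.

Drug X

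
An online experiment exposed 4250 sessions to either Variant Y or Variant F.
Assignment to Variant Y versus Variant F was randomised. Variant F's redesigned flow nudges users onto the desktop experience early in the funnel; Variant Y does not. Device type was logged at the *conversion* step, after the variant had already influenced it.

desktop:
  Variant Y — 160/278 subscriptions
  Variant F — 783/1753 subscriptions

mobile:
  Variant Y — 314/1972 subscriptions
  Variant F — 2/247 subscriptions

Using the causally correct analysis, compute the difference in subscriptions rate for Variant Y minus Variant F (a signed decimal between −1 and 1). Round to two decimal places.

Variant Y is higher inside every device type stratum but Variant F is higher in aggregate. Whether to stratify depends on how device type relates to the variant.
The distribution of device type is itself part of what the variant does — it is an intermediate outcome. Holding it fixed would remove that part of the effect; the total effect is the pooled difference.
The causal difference is the pooled difference: 0.211 − 0.393 = -0.182.

-0.18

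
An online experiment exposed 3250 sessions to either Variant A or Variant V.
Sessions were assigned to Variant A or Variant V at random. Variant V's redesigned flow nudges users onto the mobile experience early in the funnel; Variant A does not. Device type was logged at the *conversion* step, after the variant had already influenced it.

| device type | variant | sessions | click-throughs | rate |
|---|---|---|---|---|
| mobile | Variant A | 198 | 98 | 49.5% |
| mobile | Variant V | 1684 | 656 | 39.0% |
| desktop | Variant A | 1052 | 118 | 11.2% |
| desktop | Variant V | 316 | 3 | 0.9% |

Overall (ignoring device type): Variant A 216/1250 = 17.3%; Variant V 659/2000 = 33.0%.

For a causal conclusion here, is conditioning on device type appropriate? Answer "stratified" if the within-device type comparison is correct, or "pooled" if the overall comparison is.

Within every device type level Variant A has the higher rate, yet pooled Variant V does — Simpson's reversal.
Device type is downstream of the variant. One should not condition on a consequence of treatment, so the overall rates are the right comparison.
Pooled: Variant A 17.3% vs Variant V 33.0%; Variant V is higher overall.

pooled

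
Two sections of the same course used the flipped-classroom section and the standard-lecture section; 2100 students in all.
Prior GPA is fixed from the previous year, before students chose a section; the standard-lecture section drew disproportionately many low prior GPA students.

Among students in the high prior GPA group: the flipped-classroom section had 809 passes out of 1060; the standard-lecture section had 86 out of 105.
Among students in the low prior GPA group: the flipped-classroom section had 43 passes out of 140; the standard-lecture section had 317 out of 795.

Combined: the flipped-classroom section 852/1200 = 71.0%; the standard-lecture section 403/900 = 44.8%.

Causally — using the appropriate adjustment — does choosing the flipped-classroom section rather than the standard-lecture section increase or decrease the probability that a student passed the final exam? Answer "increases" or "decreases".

the standard-lecture section is higher inside every prior GPA band stratum but the flipped-classroom section is higher in aggregate. Whether to stratify depends on how prior GPA band relates to the teaching method.
The imbalance in prior GPA band arose from how students were allocated, not from anything the teaching method did; and prior GPA band independently affects the outcome. The pooled gap is confounded — condition on prior GPA band.
Within each level — high prior GPA: 76.3% vs 81.9%; low prior GPA: 30.7% vs 39.9% — the standard-lecture section is higher every time.

decreases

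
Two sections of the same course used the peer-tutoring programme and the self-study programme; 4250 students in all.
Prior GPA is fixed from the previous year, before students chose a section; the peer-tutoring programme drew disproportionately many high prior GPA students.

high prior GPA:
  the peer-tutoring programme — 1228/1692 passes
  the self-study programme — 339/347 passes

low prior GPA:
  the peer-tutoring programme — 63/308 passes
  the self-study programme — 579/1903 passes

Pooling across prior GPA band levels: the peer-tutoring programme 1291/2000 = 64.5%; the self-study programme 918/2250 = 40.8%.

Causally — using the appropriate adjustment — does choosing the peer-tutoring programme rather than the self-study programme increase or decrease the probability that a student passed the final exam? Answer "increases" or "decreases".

the self-study programme is higher inside every prior GPA band stratum but the peer-tutoring programme is higher in aggregate. Whether to stratify depends on how prior GPA band relates to the teaching method.
Prior GPA band satisfies the back-door criterion: it is not a descendant of the teaching method, and it blocks the spurious path from teaching method to outcome. Adjusting for it (i.e., using the within-prior GPA band rates) gives the causal effect.
Within each level — high prior GPA: 72.6% vs 97.7%; low prior GPA: 20.5% vs 30.4% — the self-study programme is higher every time.

decreases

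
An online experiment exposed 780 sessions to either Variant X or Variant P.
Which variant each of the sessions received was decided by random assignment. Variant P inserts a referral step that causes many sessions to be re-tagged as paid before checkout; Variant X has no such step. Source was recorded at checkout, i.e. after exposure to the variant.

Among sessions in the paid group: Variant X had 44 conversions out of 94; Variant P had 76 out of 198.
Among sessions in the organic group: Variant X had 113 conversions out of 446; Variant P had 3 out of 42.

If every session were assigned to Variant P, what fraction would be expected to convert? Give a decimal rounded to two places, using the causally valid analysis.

Traffic source is recorded after the variant and is itself shifted by it — it sits on the causal path from variant to outcome. Conditioning on a mediator would strip out part of the effect we want; the pooled comparison gives the total causal effect.
So P(outcome | do(Variant P)) is just the pooled rate for Variant P: 79/240 = 0.329.

0.33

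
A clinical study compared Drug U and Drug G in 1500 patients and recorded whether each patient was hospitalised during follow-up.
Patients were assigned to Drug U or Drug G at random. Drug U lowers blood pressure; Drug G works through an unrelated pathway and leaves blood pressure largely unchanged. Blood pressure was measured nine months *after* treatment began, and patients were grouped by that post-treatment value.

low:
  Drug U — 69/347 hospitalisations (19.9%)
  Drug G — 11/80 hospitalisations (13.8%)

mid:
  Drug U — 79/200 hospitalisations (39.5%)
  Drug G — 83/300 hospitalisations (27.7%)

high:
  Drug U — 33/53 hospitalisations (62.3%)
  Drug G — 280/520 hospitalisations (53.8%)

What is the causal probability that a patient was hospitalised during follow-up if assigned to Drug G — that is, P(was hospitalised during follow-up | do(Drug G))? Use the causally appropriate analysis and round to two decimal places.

0.42

Drug G is lower inside every blood pressure stratum but Drug U is lower in aggregate. Whether to stratify depends on how blood pressure relates to the drug.
Blood pressure is downstream of the drug. One should not condition on a consequence of treatment, so the overall rates are the right comparison.
So P(outcome | do(Drug G)) is just the pooled rate for Drug G: 374/900 = 0.416.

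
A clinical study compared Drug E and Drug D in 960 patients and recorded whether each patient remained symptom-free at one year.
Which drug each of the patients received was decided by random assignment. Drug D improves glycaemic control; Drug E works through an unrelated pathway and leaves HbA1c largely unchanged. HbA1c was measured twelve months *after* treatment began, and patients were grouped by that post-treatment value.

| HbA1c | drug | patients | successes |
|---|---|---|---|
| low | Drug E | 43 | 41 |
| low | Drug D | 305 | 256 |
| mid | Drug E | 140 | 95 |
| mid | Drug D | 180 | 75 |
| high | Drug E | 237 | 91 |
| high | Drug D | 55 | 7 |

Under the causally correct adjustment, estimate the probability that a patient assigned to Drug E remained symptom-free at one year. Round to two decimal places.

Drug E is higher inside every HbA1c stratum but Drug D is higher in aggregate. Whether to stratify depends on how HbA1c relates to the drug.
HbA1c lies on the pathway drug → HbA1c → outcome, so adjusting for it blocks the indirect effect. For the total causal effect of drug, use the unadjusted pooled rates.
So P(outcome | do(Drug E)) is just the pooled rate for Drug E: 227/420 = 0.540.

0.54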